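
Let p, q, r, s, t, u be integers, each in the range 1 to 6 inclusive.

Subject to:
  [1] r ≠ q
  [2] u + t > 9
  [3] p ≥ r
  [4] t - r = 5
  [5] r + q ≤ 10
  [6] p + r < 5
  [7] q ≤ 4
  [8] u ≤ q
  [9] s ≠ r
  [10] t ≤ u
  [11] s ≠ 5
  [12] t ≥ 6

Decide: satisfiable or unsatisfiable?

Unsatisfiable

From constraints 10 and 12: u ≥ t and t ≥ 6, so u ≥ 6. From constraints 7 and 8: u ≤ q and q ≤ 4, so u ≤ 4. But 4 < 6, so no value of u works.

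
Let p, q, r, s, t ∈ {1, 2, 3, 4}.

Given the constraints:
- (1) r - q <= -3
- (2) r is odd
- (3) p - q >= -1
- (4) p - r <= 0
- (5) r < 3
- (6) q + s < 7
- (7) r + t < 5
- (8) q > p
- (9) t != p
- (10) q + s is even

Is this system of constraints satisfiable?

Unsatisfiable

Constraints 1, 3, and 4 give r − p ≥ 0, p − q ≥ -1, q − r ≥ 3.
Adding all 3 inequalities: the left sides telescope to 0, and the right sides sum to 0 + (-1) + 3 = 2. So 0 ≥ 2, which is false.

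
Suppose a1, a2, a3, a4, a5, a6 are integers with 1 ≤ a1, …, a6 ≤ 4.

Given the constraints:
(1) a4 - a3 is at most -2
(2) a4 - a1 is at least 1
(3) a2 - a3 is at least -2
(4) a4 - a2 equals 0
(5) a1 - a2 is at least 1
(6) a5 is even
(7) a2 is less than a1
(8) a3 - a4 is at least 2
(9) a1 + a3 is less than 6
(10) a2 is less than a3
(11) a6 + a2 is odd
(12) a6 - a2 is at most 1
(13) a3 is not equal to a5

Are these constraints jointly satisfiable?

Unsatisfiable

Constraints 1, 2, 3, and 5 give a2 − a3 ≥ -2, a3 − a4 ≥ 2, a4 − a1 ≥ 1, a1 − a2 ≥ 1.
Adding all 4 inequalities: the left sides telescope to 0, and the right sides sum to (-2) + 2 + 1 + 1 = 2. So 0 ≥ 2, which is false.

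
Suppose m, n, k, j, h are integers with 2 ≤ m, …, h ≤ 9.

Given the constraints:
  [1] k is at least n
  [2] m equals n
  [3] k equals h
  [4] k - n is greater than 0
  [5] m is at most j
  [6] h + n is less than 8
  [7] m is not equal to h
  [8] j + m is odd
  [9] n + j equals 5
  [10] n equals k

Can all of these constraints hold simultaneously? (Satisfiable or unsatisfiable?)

Unsatisfiable

From constraints 2, 3, and 10, m = n = k = h, so m = h. But constraint 7 says m ≠ h. Contradiction.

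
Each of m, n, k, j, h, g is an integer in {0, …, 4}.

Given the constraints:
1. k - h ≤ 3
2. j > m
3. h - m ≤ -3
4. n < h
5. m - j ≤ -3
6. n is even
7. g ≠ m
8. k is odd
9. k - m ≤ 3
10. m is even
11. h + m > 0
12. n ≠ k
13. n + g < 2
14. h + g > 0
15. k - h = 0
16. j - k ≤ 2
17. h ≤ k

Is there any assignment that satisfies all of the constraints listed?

Unsatisfiable

Constraints 1, 3, 5, and 16 give m − h ≥ 3, h − k ≥ -3, k − j ≥ -2, j − m ≥ 3.
Adding all 4 inequalities: the left sides telescope to 0, and the right sides sum to 3 + (-3) + (-2) + 3 = 1. So 0 ≥ 1, which is false.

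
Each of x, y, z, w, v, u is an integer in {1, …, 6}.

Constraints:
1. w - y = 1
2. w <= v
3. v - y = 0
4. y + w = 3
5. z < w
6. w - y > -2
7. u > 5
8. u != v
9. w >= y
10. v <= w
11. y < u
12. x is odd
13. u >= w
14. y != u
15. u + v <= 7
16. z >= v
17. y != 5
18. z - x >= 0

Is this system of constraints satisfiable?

Constraints 2, 5, and 16 give v ≤ z, z < w, w ≤ v. Chaining: v ≤ z < w ≤ v, which forces v < v — impossible.

Unsatisfiable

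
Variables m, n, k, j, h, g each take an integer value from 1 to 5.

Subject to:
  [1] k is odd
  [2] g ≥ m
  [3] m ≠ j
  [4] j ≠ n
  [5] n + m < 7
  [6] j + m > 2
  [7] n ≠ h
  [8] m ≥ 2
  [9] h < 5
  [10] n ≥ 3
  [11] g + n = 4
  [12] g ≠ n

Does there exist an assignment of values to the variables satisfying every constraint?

Unsatisfiable

From constraints 2 and 8: g ≥ m ≥ 2. From constraint 10: n ≥ 3. Hence g + n ≥ 5. But constraint 11 requires g + n = 4, and 4 < 5. Contradiction.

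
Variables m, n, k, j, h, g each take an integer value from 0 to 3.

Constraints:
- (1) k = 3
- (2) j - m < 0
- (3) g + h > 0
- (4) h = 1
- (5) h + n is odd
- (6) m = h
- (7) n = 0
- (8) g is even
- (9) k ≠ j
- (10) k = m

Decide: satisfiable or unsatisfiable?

Constraint 1 fixes k = 3 and constraint 4 fixes h = 1. Constraints 6 and 10 give k = m = h, so k = h. But 3 ≠ 1 — contradiction.

Unsatisfiable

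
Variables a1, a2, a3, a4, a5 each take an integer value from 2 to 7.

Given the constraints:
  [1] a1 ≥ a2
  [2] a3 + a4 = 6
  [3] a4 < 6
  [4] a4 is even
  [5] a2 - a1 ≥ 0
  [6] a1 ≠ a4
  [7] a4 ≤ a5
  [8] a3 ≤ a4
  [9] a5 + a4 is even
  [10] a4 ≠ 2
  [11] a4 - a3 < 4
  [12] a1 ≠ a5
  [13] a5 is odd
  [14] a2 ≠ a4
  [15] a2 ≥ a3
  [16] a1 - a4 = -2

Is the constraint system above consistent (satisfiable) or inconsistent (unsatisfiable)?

Unsatisfiable

Constraint 13 makes a5 odd and constraint 4 makes a4 even, so a5 + a4 must be odd. Constraint 9 says a5 + a4 is even — contradiction.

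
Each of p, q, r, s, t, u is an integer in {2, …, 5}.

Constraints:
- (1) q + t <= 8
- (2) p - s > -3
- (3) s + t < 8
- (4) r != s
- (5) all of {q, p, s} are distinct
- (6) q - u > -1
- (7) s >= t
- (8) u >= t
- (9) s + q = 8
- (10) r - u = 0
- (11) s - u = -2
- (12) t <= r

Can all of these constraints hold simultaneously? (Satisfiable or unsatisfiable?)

Satisfiable

Try p = 2, q = 5, r = 5, s = 3, t = 3, u = 5.
Check constraint 1: q + t = 8; constraint 2: p - s = -1. The remaining constraints are straightforward to verify.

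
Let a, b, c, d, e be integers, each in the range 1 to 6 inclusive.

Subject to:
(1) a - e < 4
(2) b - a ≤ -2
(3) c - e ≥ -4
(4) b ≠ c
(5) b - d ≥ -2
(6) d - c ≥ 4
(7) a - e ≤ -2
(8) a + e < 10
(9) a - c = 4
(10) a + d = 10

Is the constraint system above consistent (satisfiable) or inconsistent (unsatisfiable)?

Unsatisfiable

Constraints 2, 3, 5, 6, and 7 give b − d ≥ -2, d − c ≥ 4, c − e ≥ -4, e − a ≥ 2, a − b ≥ 2.
Adding all 5 inequalities: the left sides telescope to 0, and the right sides sum to (-2) + 4 + (-4) + 2 + 2 = 2. So 0 ≥ 2, which is false.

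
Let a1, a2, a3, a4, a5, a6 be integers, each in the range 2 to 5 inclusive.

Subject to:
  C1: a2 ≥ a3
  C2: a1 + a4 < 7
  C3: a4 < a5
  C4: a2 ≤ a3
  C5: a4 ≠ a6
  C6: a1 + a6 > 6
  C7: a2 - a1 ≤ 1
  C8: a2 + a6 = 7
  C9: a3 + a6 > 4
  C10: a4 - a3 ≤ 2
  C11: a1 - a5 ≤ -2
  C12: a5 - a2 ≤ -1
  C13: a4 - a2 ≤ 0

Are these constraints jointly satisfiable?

Unsatisfiable

Constraints 7, 11, and 12 give a1 − a2 ≥ -1, a2 − a5 ≥ 1, a5 − a1 ≥ 2.
Adding all 3 inequalities: the left sides telescope to 0, and the right sides sum to (-1) + 1 + 2 = 2. So 0 ≥ 2, which is false.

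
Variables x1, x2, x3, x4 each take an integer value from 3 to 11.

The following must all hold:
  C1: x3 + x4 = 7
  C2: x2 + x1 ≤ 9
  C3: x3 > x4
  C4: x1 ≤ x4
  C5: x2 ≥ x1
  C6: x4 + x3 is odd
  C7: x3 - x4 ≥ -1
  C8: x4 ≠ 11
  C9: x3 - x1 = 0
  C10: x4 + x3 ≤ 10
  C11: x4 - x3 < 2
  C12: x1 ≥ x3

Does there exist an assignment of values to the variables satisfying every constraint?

Unsatisfiable

Constraints 3, 4, and 12 give x3 ≤ x1, x1 ≤ x4, x4 < x3. Chaining: x3 ≤ x1 ≤ x4 < x3, which forces x3 < x3 — impossible.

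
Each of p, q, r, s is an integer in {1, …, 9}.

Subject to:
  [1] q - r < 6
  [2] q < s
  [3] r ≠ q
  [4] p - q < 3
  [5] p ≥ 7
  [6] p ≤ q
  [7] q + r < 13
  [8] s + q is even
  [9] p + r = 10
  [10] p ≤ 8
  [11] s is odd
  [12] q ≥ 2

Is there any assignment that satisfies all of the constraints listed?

One satisfying assignment is p = 7, q = 7, r = 3, s = 9.
For the less obvious constraints — constraint 1: q - r = 4; constraint 4: p - q = 0 — and the others hold by inspection.

Satisfiable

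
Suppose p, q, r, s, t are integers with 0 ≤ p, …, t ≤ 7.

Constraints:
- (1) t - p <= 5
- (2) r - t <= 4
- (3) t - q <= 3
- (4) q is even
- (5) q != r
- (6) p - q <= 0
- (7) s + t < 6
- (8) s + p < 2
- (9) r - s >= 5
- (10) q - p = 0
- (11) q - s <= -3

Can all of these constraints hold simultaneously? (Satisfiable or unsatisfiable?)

Unsatisfiable

Constraints 2, 3, 9, and 11 give s − q ≥ 3, q − t ≥ -3, t − r ≥ -4, r − s ≥ 5.
Adding all 4 inequalities: the left sides telescope to 0, and the right sides sum to 3 + (-3) + (-4) + 5 = 1. So 0 ≥ 1, which is false.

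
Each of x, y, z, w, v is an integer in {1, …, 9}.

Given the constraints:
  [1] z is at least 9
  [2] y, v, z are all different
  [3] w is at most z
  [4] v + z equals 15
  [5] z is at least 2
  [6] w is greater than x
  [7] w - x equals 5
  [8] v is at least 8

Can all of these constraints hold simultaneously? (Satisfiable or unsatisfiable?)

Unsatisfiable

From constraint 8: v ≥ 8. From constraint 1: z ≥ 9. Hence v + z ≥ 17. But constraint 4 requires v + z = 15, and 15 < 17. Contradiction.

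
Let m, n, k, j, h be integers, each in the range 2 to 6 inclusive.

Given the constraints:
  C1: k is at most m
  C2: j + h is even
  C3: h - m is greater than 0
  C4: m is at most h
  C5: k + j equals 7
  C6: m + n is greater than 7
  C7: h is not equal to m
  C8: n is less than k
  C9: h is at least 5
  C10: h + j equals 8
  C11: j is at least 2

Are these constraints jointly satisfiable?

Satisfiable

Setting (m, n, k, j, h) = (5, 3, 5, 2, 6) satisfies everything: constraint 3: h - m = 1; constraint 5: k + j = 7; constraint 6: m + n = 8, and the others follow.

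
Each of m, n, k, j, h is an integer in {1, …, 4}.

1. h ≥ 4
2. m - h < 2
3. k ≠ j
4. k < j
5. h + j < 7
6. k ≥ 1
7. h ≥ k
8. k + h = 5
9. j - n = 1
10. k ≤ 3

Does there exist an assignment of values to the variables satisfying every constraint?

Satisfiable

Setting (m, n, k, j, h) = (3, 1, 1, 2, 4) satisfies everything: constraint 2: m - h = -1; constraint 5: h + j = 6; constraint 8: k + h = 5, and the others follow.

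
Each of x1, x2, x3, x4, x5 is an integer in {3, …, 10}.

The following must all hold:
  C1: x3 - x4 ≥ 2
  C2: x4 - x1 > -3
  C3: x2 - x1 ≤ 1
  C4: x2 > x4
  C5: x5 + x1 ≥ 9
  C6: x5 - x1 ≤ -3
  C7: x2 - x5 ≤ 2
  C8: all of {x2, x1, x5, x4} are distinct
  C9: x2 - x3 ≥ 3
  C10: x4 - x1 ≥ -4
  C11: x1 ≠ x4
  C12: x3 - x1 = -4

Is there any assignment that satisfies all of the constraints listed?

Unsatisfiable

Constraints 1, 6, 7, 9, and 10 give x3 − x4 ≥ 2, x4 − x1 ≥ -4, x1 − x5 ≥ 3, x5 − x2 ≥ -2, x2 − x3 ≥ 3.
Adding all 5 inequalities: the left sides telescope to 0, and the right sides sum to 2 + (-4) + 3 + (-2) + 3 = 2. So 0 ≥ 2, which is false.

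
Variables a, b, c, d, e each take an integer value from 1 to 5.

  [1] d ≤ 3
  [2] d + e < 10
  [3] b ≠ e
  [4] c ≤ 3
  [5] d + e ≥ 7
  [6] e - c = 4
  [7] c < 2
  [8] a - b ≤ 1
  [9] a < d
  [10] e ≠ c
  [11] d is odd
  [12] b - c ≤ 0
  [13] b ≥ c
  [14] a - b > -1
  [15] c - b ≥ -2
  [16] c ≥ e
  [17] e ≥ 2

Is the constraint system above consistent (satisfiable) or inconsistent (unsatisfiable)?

Unsatisfiable

From constraint 1: d ≤ 3. From constraints 4 and 16: e ≤ c ≤ 3. Hence d + e ≤ 6. But constraint 5 requires d + e ≥ 7, and 7 > 6. Contradiction.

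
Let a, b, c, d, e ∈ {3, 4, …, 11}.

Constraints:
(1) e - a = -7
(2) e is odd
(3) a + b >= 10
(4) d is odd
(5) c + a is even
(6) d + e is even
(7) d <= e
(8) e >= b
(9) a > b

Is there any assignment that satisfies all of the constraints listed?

Satisfiable

Take a = 10, b = 3, c = 6, d = 3, e = 3. Then constraint 1: e - a = -7; constraint 3: a + b = 13, and every other listed constraint is also met.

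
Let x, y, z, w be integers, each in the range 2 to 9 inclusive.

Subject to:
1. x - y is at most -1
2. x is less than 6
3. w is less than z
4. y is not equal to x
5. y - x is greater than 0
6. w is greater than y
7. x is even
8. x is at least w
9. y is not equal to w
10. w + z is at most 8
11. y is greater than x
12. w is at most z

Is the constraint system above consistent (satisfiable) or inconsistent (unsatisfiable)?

Unsatisfiable

Constraints 1, 6, and 8 give y < w, w ≤ x, x < y. Chaining: y < w ≤ x < y, which forces y < y — impossible.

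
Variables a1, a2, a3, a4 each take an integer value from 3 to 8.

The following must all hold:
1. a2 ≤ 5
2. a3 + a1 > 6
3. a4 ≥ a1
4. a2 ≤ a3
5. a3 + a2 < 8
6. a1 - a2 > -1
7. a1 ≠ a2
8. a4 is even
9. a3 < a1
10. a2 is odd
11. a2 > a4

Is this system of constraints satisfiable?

Unsatisfiable

Constraints 3, 4, 9, and 11 give a2 ≤ a3, a3 < a1, a1 ≤ a4, a4 < a2. Chaining: a2 ≤ a3 < a1 ≤ a4 < a2, which forces a2 < a2 — impossible.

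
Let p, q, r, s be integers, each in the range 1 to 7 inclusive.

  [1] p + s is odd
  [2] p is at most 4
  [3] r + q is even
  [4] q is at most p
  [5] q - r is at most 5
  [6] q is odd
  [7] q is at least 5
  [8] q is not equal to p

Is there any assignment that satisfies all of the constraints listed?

Unsatisfiable

From constraint 7: q ≥ 5. From constraints 2 and 4: q ≤ p and p ≤ 4, so q ≤ 4. But 4 < 5, so no value of q works.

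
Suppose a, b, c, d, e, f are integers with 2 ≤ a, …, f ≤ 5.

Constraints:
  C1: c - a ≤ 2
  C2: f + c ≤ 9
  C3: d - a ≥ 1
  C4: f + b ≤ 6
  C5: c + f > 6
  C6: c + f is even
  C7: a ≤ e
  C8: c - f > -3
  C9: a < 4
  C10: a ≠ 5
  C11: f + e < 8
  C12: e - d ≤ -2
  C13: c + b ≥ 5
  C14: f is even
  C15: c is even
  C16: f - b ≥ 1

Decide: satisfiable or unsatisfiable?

The assignment a = 2, b = 2, c = 4, d = 5, e = 2, f = 4 works:
  constraint 1 holds since c - a = 2.
  constraint 2 holds since f + c = 8.
The rest check out directly.

Satisfiable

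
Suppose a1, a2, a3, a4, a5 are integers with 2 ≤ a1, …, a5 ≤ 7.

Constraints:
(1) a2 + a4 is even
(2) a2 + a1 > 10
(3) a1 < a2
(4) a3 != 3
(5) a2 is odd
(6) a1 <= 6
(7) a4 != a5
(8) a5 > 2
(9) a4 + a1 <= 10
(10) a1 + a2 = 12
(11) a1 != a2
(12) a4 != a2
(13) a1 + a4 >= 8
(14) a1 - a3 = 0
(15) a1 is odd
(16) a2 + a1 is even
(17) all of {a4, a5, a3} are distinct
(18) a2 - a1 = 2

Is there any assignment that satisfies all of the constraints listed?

One satisfying assignment is a1 = 5, a2 = 7, a3 = 5, a4 = 3, a5 = 7.
For the less obvious constraints — constraint 2: a2 + a1 = 12; constraint 9: a4 + a1 = 8 — and the others hold by inspection.

Satisfiable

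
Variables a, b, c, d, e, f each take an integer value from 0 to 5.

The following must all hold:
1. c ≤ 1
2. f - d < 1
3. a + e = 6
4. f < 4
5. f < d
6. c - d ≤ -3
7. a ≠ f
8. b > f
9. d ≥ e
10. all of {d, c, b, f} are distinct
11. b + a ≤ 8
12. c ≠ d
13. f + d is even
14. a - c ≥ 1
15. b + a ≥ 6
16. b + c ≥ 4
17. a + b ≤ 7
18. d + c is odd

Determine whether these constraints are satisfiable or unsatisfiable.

Try a = 2, b = 4, c = 0, d = 5, e = 4, f = 3.
Check constraint 2: f - d = -2; constraint 3: a + e = 6; constraint 6: c - d = -5. The remaining constraints are straightforward to verify.

Satisfiable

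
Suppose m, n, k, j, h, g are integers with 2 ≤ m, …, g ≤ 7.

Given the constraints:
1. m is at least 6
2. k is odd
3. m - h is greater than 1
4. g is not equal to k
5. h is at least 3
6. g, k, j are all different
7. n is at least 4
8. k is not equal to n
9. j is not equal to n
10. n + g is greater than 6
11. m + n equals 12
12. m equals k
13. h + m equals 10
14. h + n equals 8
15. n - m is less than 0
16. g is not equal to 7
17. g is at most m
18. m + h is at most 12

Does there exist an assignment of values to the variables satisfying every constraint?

Satisfiable

The assignment m = 7, n = 5, k = 7, j = 2, h = 3, g = 4 works:
  constraint 3 holds since m - h = 4.
  constraint 10 holds since n + g = 9.
The rest check out directly.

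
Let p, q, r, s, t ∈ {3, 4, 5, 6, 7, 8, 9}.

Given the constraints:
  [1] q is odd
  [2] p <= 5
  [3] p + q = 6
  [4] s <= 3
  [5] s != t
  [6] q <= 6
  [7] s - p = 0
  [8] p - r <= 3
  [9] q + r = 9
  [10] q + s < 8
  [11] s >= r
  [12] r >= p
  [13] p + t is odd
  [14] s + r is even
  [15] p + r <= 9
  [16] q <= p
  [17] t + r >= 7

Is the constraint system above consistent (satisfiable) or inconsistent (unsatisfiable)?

Unsatisfiable

From constraints 2 and 16: q ≤ p ≤ 5. From constraints 4 and 11: r ≤ s ≤ 3. Hence q + r ≤ 8. But constraint 9 requires q + r = 9, and 9 > 8. Contradiction.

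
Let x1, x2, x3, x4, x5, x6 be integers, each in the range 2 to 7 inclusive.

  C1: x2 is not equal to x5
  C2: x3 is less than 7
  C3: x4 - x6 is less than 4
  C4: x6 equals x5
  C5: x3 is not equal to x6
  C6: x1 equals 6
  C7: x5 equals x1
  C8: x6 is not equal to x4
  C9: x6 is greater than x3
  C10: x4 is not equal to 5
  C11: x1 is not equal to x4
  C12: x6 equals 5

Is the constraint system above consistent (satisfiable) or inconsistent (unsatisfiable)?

Unsatisfiable

Constraint 12 fixes x6 = 5 and constraint 6 fixes x1 = 6. Constraints 4 and 7 give x6 = x5 = x1, so x6 = x1. But 5 ≠ 6 — contradiction.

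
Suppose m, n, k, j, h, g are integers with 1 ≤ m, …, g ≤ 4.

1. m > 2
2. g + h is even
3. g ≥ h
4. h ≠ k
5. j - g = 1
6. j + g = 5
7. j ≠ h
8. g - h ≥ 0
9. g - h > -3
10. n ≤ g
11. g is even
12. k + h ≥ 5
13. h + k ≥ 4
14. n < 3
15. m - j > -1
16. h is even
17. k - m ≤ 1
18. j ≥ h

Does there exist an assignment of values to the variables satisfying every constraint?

Try m = 4, n = 2, k = 4, j = 3, h = 2, g = 2.
Check constraint 5: j - g = 1; constraint 6: j + g = 5. The remaining constraints are straightforward to verify.

Satisfiable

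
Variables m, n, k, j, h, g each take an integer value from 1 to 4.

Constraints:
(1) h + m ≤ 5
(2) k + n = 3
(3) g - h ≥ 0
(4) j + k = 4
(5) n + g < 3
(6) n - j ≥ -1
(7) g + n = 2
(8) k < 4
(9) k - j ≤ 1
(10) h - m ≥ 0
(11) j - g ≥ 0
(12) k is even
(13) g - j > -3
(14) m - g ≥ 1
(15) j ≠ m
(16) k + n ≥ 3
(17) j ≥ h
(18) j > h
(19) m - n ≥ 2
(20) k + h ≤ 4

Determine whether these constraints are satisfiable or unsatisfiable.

Unsatisfiable

Constraints 3, 6, 10, 11, and 19 give g − h ≥ 0, h − m ≥ 0, m − n ≥ 2, n − j ≥ -1, j − g ≥ 0.
Adding all 5 inequalities: the left sides telescope to 0, and the right sides sum to 0 + 0 + 2 + (-1) + 0 = 1. So 0 ≥ 1, which is false.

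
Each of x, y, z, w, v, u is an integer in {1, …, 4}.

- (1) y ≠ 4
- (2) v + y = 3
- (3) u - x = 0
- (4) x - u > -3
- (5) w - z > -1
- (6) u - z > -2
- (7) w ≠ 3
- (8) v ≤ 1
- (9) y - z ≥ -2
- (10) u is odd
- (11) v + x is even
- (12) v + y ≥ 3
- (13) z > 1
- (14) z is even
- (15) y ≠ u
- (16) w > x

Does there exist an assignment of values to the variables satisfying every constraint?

Satisfiable

Setting (x, y, z, w, v, u) = (1, 2, 2, 2, 1, 1) satisfies everything: constraint 2: v + y = 3; constraint 3: u - x = 0; constraint 4: x - u = 0, and the others follow.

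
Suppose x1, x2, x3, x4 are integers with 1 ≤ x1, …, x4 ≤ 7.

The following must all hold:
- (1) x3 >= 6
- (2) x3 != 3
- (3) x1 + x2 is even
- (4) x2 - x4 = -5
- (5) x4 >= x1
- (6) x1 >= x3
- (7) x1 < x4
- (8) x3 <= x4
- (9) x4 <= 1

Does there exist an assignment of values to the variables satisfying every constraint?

From constraints 1 and 6: x1 ≥ x3 and x3 ≥ 6, so x1 ≥ 6. From constraints 5 and 9: x1 ≤ x4 and x4 ≤ 1, so x1 ≤ 1. But 1 < 6, so no value of x1 works.

Unsatisfiable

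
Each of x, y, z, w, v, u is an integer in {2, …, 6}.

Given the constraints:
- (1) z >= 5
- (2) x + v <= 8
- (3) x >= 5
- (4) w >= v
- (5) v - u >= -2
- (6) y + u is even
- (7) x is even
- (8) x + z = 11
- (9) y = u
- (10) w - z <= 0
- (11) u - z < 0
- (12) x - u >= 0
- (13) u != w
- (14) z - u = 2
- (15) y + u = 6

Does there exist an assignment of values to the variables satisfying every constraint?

Take x = 6, y = 3, z = 5, w = 5, v = 2, u = 3. Then constraint 2: x + v = 8; constraint 5: v - u = -1, and every other listed constraint is also met.

Satisfiable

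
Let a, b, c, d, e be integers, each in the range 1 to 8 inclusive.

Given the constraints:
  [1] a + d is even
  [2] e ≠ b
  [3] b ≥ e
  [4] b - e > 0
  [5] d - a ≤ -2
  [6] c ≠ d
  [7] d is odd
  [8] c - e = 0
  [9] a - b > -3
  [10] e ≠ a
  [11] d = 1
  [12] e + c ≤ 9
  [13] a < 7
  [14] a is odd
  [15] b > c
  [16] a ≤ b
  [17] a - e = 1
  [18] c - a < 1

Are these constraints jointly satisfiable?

Setting (a, b, c, d, e) = (5, 5, 4, 1, 4) satisfies everything: constraint 4: b - e = 1; constraint 5: d - a = -4; constraint 8: c - e = 0, and the others follow.

Satisfiable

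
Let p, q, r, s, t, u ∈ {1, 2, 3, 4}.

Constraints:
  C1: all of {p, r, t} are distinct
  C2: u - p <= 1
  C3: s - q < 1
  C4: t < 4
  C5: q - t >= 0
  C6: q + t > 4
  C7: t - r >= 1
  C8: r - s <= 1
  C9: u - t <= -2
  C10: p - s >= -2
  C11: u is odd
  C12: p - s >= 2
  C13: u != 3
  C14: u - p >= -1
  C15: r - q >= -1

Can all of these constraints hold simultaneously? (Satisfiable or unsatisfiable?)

Unsatisfiable

Constraints 5, 8, 9, 12, 14, and 15 give q − t ≥ 0, t − u ≥ 2, u − p ≥ -1, p − s ≥ 2, s − r ≥ -1, r − q ≥ -1.
Adding all 6 inequalities: the left sides telescope to 0, and the right sides sum to 0 + 2 + (-1) + 2 + (-1) + (-1) = 1. So 0 ≥ 1, which is false.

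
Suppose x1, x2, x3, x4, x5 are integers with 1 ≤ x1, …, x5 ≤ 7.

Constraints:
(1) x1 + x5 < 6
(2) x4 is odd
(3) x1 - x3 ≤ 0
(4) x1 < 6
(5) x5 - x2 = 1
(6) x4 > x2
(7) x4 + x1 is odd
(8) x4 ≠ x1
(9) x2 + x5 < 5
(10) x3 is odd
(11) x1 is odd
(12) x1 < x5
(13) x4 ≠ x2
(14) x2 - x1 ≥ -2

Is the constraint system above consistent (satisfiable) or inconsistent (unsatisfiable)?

Constraint 2 makes x4 odd and constraint 11 makes x1 odd, so x4 + x1 must be even. Constraint 7 says x4 + x1 is odd — contradiction.

Unsatisfiable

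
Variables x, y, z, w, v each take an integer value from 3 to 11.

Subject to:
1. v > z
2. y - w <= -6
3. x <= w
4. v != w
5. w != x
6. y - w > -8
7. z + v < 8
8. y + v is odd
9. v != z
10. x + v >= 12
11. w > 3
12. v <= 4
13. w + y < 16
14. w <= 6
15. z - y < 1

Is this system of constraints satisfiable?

Unsatisfiable

From constraints 3 and 14: x ≤ w ≤ 6. From constraint 12: v ≤ 4. Hence x + v ≤ 10. But constraint 10 requires x + v ≥ 12, and 12 > 10. Contradiction.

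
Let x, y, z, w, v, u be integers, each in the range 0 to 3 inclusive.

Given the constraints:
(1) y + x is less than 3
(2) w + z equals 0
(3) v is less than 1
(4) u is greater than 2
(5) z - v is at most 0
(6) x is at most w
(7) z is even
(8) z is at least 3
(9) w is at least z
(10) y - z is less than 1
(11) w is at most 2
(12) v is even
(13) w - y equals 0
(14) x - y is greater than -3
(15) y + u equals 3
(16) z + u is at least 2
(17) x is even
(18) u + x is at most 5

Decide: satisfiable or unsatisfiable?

Unsatisfiable

From constraint 8: z ≥ 3. From constraints 9 and 11: z ≤ w and w ≤ 2, so z ≤ 2. But 2 < 3, so no value of z works.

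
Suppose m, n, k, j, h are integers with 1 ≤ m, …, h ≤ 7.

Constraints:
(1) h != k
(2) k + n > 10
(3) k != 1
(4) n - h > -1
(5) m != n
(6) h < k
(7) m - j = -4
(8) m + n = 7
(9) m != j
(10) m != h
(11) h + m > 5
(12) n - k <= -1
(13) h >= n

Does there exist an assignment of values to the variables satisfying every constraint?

The assignment m = 1, n = 6, k = 7, j = 5, h = 6 works:
  constraint 2 holds since k + n = 13.
  constraint 4 holds since n - h = 0.
The rest check out directly.

Satisfiable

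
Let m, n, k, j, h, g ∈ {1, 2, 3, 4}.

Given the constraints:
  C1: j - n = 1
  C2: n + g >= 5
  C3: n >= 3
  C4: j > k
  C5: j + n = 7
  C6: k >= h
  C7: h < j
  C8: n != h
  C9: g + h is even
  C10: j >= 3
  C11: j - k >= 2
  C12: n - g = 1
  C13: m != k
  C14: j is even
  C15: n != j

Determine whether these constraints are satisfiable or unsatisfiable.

Satisfiable

The assignment m = 4, n = 3, k = 2, j = 4, h = 2, g = 2 works:
  constraint 1 holds since j - n = 1.
  constraint 2 holds since n + g = 5.
The rest check out directly.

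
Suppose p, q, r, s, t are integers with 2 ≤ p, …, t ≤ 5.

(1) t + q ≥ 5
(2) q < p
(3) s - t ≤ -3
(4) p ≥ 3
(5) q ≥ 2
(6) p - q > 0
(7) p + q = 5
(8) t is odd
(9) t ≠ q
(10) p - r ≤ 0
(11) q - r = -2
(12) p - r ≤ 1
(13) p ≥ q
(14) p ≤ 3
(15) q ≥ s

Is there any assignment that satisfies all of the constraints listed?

Satisfiable

Take p = 3, q = 2, r = 4, s = 2, t = 5. Then constraint 1: t + q = 7; constraint 3: s - t = -3, and every other listed constraint is also met.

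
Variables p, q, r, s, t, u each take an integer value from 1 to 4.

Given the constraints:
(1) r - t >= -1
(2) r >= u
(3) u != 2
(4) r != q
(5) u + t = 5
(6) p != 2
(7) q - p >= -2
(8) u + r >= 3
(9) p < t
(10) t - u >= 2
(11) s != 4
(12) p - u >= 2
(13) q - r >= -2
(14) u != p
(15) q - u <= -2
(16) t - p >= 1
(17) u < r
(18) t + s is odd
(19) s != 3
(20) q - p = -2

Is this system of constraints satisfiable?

Constraints 1, 12, 13, 15, and 16 give q − r ≥ -2, r − t ≥ -1, t − p ≥ 1, p − u ≥ 2, u − q ≥ 2.
Adding all 5 inequalities: the left sides telescope to 0, and the right sides sum to (-2) + (-1) + 1 + 2 + 2 = 2. So 0 ≥ 2, which is false.

Unsatisfiable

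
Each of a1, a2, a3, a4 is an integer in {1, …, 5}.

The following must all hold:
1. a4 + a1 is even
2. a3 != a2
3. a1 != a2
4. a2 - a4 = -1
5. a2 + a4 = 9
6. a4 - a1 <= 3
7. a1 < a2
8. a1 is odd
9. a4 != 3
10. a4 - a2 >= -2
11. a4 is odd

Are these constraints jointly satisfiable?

The assignment a1 = 3, a2 = 4, a3 = 3, a4 = 5 works:
  constraint 4 holds since a2 - a4 = -1.
  constraint 5 holds since a2 + a4 = 9.
The rest check out directly.

Satisfiable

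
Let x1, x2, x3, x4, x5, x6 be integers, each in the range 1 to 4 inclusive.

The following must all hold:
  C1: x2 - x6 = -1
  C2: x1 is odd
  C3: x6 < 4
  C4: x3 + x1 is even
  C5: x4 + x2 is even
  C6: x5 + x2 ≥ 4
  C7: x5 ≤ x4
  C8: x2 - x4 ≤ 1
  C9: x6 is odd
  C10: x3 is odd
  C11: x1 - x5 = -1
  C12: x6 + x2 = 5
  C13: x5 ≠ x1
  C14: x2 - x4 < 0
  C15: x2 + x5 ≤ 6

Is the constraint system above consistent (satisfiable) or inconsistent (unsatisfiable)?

Take x1 = 1, x2 = 2, x3 = 1, x4 = 4, x5 = 2, x6 = 3. Then constraint 1: x2 - x6 = -1; constraint 6: x5 + x2 = 4; constraint 8: x2 - x4 = -2, and every other listed constraint is also met.

Satisfiable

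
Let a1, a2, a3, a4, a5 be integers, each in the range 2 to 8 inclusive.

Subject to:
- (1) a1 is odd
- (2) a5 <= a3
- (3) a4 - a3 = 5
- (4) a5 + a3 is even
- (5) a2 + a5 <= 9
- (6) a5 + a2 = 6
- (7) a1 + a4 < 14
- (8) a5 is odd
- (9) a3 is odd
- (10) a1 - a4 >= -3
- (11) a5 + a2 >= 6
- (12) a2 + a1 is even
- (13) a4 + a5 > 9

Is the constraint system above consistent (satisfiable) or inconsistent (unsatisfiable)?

Try a1 = 5, a2 = 3, a3 = 3, a4 = 8, a5 = 3.
Check constraint 3: a4 - a3 = 5; constraint 5: a2 + a5 = 6. The remaining constraints are straightforward to verify.

Satisfiable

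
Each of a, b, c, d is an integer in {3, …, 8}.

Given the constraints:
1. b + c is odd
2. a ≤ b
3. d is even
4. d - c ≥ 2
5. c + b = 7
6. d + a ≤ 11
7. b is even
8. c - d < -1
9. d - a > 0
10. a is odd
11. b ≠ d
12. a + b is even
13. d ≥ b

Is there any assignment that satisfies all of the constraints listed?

Constraint 10 makes a odd and constraint 7 makes b even, so a + b must be odd. Constraint 12 says a + b is even — contradiction.

Unsatisfiable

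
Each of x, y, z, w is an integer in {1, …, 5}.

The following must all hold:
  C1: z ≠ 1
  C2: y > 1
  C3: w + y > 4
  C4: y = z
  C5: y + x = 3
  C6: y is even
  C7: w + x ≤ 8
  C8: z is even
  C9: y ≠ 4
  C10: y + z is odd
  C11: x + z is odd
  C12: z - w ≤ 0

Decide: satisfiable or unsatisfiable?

Unsatisfiable

Constraint 6 makes y even and constraint 8 makes z even, so y + z must be even. Constraint 10 says y + z is odd — contradiction.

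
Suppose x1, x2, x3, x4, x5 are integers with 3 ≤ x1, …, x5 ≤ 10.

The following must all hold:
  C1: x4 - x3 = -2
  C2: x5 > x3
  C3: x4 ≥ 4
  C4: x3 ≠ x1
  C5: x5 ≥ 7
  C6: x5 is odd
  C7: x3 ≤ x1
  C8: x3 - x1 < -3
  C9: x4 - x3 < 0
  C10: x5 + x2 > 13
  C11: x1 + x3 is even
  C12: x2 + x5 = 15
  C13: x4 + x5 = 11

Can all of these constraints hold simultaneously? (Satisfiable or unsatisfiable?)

The assignment x1 = 10, x2 = 8, x3 = 6, x4 = 4, x5 = 7 works:
  constraint 1 holds since x4 - x3 = -2.
  constraint 8 holds since x3 - x1 = -4.
The rest check out directly.

Satisfiable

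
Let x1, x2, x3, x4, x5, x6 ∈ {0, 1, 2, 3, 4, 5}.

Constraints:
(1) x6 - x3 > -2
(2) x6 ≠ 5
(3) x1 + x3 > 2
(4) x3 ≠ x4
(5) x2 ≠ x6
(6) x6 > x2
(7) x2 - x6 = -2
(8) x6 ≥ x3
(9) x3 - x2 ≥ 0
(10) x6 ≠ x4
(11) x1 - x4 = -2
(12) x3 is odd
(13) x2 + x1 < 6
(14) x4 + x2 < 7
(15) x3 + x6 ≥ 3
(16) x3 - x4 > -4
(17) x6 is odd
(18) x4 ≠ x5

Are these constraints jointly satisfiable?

One satisfying assignment is x1 = 2, x2 = 1, x3 = 3, x4 = 4, x5 = 0, x6 = 3.
For the less obvious constraints — constraint 1: x6 - x3 = 0; constraint 3: x1 + x3 = 5 — and the others hold by inspection.

Satisfiable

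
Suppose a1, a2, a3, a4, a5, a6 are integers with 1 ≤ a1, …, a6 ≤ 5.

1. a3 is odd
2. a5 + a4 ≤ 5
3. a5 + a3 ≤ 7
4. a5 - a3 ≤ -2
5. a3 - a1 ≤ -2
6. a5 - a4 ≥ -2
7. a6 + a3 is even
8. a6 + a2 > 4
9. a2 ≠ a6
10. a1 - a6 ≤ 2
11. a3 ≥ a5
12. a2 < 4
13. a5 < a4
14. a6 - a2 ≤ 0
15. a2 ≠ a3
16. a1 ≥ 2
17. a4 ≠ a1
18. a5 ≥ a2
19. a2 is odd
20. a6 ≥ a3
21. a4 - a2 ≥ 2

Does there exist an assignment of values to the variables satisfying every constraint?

Constraints 4, 5, 6, 10, 14, and 21 give a6 − a1 ≥ -2, a1 − a3 ≥ 2, a3 − a5 ≥ 2, a5 − a4 ≥ -2, a4 − a2 ≥ 2, a2 − a6 ≥ 0.
Adding all 6 inequalities: the left sides telescope to 0, and the right sides sum to (-2) + 2 + 2 + (-2) + 2 + 0 = 2. So 0 ≥ 2, which is false.

Unsatisfiable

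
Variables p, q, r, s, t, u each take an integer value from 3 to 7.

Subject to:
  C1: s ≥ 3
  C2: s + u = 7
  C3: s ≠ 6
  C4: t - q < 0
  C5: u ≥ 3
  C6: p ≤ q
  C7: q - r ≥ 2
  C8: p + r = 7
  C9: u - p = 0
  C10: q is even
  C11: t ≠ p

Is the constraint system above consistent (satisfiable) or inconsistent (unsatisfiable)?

Satisfiable

One satisfying assignment is p = 3, q = 6, r = 4, s = 4, t = 5, u = 3.
For the less obvious constraints — constraint 2: s + u = 7; constraint 4: t - q = -1; constraint 7: q - r = 2 — and the others hold by inspection.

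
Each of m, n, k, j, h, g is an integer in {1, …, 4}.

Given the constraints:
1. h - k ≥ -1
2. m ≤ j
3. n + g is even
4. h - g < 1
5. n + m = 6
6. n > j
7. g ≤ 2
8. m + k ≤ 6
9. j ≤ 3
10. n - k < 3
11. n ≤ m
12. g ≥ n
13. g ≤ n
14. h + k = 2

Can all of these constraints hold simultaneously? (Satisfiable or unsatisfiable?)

From constraints 7 and 12: n ≤ g ≤ 2. From constraints 2 and 9: m ≤ j ≤ 3. Hence n + m ≤ 5. But constraint 5 requires n + m = 6, and 6 > 5. Contradiction.

Unsatisfiable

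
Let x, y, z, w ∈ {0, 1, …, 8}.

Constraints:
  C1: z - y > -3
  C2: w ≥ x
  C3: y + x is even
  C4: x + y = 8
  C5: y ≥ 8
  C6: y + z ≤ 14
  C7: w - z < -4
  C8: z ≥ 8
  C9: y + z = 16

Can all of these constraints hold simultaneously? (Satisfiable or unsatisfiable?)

Unsatisfiable

From constraint 5: y ≥ 8. From constraint 8: z ≥ 8. Hence y + z ≥ 16. But constraint 6 requires y + z ≤ 14, and 14 < 16. Contradiction.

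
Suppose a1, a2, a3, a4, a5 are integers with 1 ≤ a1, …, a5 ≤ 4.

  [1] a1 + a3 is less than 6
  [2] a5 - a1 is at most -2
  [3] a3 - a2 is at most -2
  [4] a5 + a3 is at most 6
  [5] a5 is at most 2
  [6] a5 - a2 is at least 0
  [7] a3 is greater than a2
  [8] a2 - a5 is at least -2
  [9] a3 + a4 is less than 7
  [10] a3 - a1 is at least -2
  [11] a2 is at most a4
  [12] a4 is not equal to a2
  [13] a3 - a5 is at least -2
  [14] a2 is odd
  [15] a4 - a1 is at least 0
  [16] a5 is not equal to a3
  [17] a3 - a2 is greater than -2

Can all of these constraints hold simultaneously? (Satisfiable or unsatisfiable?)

Constraints 2, 3, 6, and 10 give a2 − a3 ≥ 2, a3 − a1 ≥ -2, a1 − a5 ≥ 2, a5 − a2 ≥ 0.
Adding all 4 inequalities: the left sides telescope to 0, and the right sides sum to 2 + (-2) + 2 + 0 = 2. So 0 ≥ 2, which is false.

Unsatisfiable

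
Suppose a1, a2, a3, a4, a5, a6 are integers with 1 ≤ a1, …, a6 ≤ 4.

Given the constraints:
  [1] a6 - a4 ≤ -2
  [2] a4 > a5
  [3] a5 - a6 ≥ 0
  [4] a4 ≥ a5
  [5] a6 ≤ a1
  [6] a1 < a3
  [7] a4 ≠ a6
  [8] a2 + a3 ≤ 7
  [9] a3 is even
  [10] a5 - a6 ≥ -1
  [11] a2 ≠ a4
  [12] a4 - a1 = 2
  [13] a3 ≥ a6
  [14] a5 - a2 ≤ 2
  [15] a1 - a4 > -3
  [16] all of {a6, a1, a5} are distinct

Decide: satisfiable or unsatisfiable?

Satisfiable

Take a1 = 2, a2 = 1, a3 = 4, a4 = 4, a5 = 3, a6 = 1. Then constraint 1: a6 - a4 = -3; constraint 3: a5 - a6 = 2; constraint 8: a2 + a3 = 5, and every other listed constraint is also met.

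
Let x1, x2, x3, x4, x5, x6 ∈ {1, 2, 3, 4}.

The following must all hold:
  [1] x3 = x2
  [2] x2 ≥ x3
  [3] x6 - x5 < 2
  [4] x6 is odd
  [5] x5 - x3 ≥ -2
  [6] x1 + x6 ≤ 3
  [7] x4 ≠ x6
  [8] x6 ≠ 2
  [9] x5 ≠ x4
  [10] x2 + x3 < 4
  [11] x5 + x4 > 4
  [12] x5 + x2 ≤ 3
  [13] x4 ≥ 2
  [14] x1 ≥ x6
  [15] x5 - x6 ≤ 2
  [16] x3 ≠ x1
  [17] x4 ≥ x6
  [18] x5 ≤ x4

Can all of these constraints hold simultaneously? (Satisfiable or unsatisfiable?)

The assignment x1 = 2, x2 = 1, x3 = 1, x4 = 4, x5 = 2, x6 = 1 works:
  constraint 3 holds since x6 - x5 = -1.
  constraint 5 holds since x5 - x3 = 1.
The rest check out directly.

Satisfiable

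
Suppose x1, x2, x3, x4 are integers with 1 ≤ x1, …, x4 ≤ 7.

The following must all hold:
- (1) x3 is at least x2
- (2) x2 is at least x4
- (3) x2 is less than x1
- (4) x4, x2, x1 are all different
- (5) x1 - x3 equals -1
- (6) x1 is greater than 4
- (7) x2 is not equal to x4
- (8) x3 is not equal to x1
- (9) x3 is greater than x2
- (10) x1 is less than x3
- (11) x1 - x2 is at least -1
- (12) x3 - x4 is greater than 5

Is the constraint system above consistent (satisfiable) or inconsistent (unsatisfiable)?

One satisfying assignment is x1 = 6, x2 = 4, x3 = 7, x4 = 1.
For the less obvious constraints — constraint 5: x1 - x3 = -1; constraint 11: x1 - x2 = 2; constraint 12: x3 - x4 = 6 — and the others hold by inspection.

Satisfiable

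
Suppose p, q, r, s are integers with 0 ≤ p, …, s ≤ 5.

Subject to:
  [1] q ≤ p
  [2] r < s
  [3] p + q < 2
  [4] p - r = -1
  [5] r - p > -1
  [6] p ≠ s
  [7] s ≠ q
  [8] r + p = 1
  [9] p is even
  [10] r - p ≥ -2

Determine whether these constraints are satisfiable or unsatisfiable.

Take p = 0, q = 0, r = 1, s = 5. Then constraint 3: p + q = 0; constraint 4: p - r = -1, and every other listed constraint is also met.

Satisfiable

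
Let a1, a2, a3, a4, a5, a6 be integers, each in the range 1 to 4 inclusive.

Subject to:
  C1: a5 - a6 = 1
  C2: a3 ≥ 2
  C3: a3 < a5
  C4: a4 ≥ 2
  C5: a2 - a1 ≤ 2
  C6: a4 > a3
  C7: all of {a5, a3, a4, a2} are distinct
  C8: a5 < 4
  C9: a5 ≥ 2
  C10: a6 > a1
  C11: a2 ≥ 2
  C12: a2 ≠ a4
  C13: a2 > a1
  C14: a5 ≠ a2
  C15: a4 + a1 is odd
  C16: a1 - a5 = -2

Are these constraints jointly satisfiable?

Unsatisfiable

Constraints 2, 4, 9, and 11 confine each of a5, a3, a4, a2 to the 3 values {2, …, 4} (the domain already gives each ≤ 4).
Constraint 7 requires all 4 of them to be distinct, but only 3 values are available — impossible by the pigeonhole principle.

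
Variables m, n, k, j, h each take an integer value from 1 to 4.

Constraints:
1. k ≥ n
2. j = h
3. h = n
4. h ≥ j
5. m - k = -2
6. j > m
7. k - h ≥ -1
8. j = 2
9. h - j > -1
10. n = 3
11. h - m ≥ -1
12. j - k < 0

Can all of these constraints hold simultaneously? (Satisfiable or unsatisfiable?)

Constraint 8 fixes j = 2 and constraint 10 fixes n = 3. Constraints 2 and 3 give j = h = n, so j = n. But 2 ≠ 3 — contradiction.

Unsatisfiable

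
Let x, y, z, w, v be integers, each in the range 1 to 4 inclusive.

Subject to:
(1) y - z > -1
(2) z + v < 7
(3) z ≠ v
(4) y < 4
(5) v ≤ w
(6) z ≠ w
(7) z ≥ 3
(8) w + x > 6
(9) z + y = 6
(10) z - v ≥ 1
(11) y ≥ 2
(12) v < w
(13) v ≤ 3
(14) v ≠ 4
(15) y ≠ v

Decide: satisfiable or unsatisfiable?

One satisfying assignment is x = 4, y = 3, z = 3, w = 4, v = 1.
For the less obvious constraints — constraint 1: y - z = 0; constraint 2: z + v = 4; constraint 8: w + x = 8 — and the others hold by inspection.

Satisfiable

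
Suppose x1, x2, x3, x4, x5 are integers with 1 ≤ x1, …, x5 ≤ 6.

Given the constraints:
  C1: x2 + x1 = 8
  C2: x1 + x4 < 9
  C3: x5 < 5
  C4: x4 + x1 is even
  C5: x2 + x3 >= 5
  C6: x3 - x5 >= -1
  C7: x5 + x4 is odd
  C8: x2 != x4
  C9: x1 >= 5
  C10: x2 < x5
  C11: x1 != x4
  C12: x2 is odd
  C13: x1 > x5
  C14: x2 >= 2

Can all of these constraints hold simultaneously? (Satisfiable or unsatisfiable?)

Satisfiable

The assignment x1 = 5, x2 = 3, x3 = 4, x4 = 1, x5 = 4 works:
  constraint 1 holds since x2 + x1 = 8.
  constraint 2 holds since x1 + x4 = 6.
  constraint 5 holds since x2 + x3 = 7.
The rest check out directly.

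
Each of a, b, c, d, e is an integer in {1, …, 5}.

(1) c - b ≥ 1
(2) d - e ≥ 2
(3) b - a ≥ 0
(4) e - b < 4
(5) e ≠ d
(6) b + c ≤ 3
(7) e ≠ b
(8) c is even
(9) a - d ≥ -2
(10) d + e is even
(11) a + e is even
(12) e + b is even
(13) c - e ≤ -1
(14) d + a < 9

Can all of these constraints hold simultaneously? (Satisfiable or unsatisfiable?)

Unsatisfiable

Constraints 1, 2, 3, 9, and 13 give b − a ≥ 0, a − d ≥ -2, d − e ≥ 2, e − c ≥ 1, c − b ≥ 1.
Adding all 5 inequalities: the left sides telescope to 0, and the right sides sum to 0 + (-2) + 2 + 1 + 1 = 2. So 0 ≥ 2, which is false.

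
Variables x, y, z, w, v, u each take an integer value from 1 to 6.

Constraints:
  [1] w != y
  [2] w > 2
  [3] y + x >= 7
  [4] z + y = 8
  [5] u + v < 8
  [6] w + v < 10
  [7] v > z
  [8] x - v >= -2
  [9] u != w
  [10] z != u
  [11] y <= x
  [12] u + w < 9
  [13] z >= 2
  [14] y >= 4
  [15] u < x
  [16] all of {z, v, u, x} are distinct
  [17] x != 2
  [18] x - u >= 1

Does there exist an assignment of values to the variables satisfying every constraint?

Satisfiable

One satisfying assignment is x = 5, y = 5, z = 3, w = 4, v = 4, u = 2.
For the less obvious constraints — constraint 3: y + x = 10; constraint 4: z + y = 8 — and the others hold by inspection.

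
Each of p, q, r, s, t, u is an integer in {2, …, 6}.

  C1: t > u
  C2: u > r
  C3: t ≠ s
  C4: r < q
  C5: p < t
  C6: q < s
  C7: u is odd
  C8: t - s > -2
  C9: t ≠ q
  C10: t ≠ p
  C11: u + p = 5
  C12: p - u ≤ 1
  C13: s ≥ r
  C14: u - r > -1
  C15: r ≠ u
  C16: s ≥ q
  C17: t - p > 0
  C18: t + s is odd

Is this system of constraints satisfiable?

Satisfiable

The assignment p = 2, q = 3, r = 2, s = 5, t = 4, u = 3 works:
  constraint 8 holds since t - s = -1.
  constraint 11 holds since u + p = 5.
  constraint 12 holds since p - u = -1.
The rest check out directly.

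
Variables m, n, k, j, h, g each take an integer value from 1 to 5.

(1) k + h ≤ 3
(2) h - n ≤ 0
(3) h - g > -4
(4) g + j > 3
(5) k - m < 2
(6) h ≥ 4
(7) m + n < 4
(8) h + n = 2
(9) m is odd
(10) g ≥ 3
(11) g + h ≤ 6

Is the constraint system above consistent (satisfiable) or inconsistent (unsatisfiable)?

Unsatisfiable

From constraint 10: g ≥ 3. From constraint 6: h ≥ 4. Hence g + h ≥ 7. But constraint 11 requires g + h ≤ 6, and 6 < 7. Contradiction.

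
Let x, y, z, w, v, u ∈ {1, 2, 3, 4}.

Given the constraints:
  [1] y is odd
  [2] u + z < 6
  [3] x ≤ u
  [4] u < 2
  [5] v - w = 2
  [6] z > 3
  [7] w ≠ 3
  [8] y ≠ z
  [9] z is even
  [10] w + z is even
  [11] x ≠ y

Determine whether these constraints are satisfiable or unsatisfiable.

Try x = 1, y = 3, z = 4, w = 2, v = 4, u = 1.
Check constraint 1: y = 3 is odd; constraint 2: u + z = 5; constraint 5: v - w = 2. The remaining constraints are straightforward to verify.

Satisfiable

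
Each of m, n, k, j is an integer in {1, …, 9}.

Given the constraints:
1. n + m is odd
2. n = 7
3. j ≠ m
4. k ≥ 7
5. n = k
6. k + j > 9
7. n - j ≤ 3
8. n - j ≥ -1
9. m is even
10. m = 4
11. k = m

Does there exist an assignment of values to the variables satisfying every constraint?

Unsatisfiable

Constraint 2 fixes n = 7 and constraint 10 fixes m = 4. Constraints 5 and 11 give n = k = m, so n = m. But 7 ≠ 4 — contradiction.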